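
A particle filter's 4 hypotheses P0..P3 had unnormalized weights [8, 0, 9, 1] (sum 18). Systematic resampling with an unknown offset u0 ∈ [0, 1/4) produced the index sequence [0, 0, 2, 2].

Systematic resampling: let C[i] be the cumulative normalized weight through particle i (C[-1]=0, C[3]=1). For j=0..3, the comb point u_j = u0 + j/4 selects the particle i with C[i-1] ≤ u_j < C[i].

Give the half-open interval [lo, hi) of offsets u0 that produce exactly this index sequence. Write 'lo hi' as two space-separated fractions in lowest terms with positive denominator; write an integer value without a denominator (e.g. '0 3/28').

C = [4/9, 4/9, 17/18, 1]
j=0 picked index 0: u0 ∈ [0, 4/9)
j=1 picked index 0: u0 ∈ [-1/4, 7/36)
j=2 picked index 2: u0 ∈ [-1/18, 4/9)
j=3 picked index 2: u0 ∈ [-11/36, 7/36)
intersection: [0, 7/36)

0 7/36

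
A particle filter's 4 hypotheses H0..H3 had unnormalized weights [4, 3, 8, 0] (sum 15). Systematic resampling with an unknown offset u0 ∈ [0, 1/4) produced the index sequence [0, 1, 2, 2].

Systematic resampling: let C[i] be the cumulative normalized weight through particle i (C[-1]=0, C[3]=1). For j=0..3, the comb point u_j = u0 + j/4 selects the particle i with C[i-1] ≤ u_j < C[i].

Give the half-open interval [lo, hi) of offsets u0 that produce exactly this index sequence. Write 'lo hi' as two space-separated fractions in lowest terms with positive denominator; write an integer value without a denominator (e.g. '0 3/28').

C = [4/15, 7/15, 1, 1]
j=0 picked index 0: u0 ∈ [0, 4/15)
j=1 picked index 1: u0 ∈ [1/60, 13/60)
j=2 picked index 2: u0 ∈ [-1/30, 1/2)
j=3 picked index 2: u0 ∈ [-17/60, 1/4)
intersection: [1/60, 13/60)

1/60 13/60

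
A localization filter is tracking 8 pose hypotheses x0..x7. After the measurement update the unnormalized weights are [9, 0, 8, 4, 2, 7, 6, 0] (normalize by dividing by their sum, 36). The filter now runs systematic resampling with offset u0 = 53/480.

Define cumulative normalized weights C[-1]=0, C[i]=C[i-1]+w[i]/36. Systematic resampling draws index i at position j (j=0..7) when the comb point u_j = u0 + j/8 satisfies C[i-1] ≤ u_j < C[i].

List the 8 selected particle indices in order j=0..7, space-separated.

0 0 2 3 4 5 6 6

C = [1/4, 1/4, 17/36, 7/12, 23/36, 5/6, 1, 1]
j=0: u_0=53/480 ∈ [0, 1/4) → index 0
j=1: u_1=113/480 ∈ [0, 1/4) → index 0
j=2: u_2=173/480 ∈ [1/4, 17/36) → index 2
j=3: u_3=233/480 ∈ [17/36, 7/12) → index 3
j=4: u_4=293/480 ∈ [7/12, 23/36) → index 4
j=5: u_5=353/480 ∈ [23/36, 5/6) → index 5
j=6: u_6=413/480 ∈ [5/6, 1) → index 6
j=7: u_7=473/480 ∈ [5/6, 1) → index 6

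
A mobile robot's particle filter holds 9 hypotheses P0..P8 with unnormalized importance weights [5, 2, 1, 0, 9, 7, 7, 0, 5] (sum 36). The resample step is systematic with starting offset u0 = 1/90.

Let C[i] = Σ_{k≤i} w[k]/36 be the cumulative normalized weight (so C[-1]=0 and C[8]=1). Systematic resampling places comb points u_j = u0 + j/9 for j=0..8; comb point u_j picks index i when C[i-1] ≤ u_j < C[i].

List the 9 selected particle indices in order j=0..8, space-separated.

0 0 4 4 4 5 6 6 8

C = [5/36, 7/36, 2/9, 2/9, 17/36, 2/3, 31/36, 31/36, 1]
j=0: u_0=1/90 ∈ [0, 5/36) → index 0
j=1: u_1=11/90 ∈ [0, 5/36) → index 0
j=2: u_2=7/30 ∈ [2/9, 17/36) → index 4
j=3: u_3=31/90 ∈ [2/9, 17/36) → index 4
j=4: u_4=41/90 ∈ [2/9, 17/36) → index 4
j=5: u_5=17/30 ∈ [17/36, 2/3) → index 5
j=6: u_6=61/90 ∈ [2/3, 31/36) → index 6
j=7: u_7=71/90 ∈ [2/3, 31/36) → index 6
j=8: u_8=9/10 ∈ [31/36, 1) → index 8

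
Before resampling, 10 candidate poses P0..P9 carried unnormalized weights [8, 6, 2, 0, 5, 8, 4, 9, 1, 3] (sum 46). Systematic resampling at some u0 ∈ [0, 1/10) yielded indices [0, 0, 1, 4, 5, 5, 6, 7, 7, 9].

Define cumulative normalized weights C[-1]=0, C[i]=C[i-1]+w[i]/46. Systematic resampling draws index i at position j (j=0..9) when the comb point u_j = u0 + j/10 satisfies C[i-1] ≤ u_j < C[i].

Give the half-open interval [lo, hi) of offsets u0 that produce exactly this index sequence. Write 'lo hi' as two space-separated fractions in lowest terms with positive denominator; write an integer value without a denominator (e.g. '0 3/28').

13/230 17/230

C = [4/23, 7/23, 8/23, 8/23, 21/46, 29/46, 33/46, 21/23, 43/46, 1]
j=0 picked index 0: u0 ∈ [0, 4/23)
j=1 picked index 0: u0 ∈ [-1/10, 17/230)
j=2 picked index 1: u0 ∈ [-3/115, 12/115)
j=3 picked index 4: u0 ∈ [11/230, 18/115)
j=4 picked index 5: u0 ∈ [13/230, 53/230)
j=5 picked index 5: u0 ∈ [-1/23, 3/23)
j=6 picked index 6: u0 ∈ [7/230, 27/230)
j=7 picked index 7: u0 ∈ [2/115, 49/230)
j=8 picked index 7: u0 ∈ [-19/230, 13/115)
j=9 picked index 9: u0 ∈ [4/115, 1/10)
intersection: [13/230, 17/230)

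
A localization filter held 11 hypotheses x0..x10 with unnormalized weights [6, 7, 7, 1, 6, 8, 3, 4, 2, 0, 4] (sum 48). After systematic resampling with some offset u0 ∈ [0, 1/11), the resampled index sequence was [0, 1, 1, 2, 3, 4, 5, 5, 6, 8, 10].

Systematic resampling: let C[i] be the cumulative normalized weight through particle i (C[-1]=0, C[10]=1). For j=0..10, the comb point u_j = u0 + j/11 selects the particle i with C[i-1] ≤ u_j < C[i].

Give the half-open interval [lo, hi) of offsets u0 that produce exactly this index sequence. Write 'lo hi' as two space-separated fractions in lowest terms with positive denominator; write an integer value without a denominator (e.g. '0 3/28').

C = [1/8, 13/48, 5/12, 7/16, 9/16, 35/48, 19/24, 7/8, 11/12, 11/12, 1]
j=0 picked index 0: u0 ∈ [0, 1/8)
j=1 picked index 1: u0 ∈ [3/88, 95/528)
j=2 picked index 1: u0 ∈ [-5/88, 47/528)
j=3 picked index 2: u0 ∈ [-1/528, 19/132)
j=4 picked index 3: u0 ∈ [7/132, 13/176)
j=5 picked index 4: u0 ∈ [-3/176, 19/176)
j=6 picked index 5: u0 ∈ [3/176, 97/528)
j=7 picked index 5: u0 ∈ [-13/176, 49/528)
j=8 picked index 6: u0 ∈ [1/528, 17/264)
j=9 picked index 8: u0 ∈ [5/88, 13/132)
j=10 picked index 10: u0 ∈ [1/132, 1/11)
intersection: [5/88, 17/264)

5/88 17/264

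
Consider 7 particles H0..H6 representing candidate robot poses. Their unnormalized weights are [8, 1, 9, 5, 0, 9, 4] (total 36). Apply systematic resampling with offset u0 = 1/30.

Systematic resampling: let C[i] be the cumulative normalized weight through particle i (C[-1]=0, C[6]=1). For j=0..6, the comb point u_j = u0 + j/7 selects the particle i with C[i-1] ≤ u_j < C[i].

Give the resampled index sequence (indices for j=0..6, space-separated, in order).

C = [2/9, 1/4, 1/2, 23/36, 23/36, 8/9, 1]
j=0: u_0=1/30 ∈ [0, 2/9) → index 0
j=1: u_1=37/210 ∈ [0, 2/9) → index 0
j=2: u_2=67/210 ∈ [1/4, 1/2) → index 2
j=3: u_3=97/210 ∈ [1/4, 1/2) → index 2
j=4: u_4=127/210 ∈ [1/2, 23/36) → index 3
j=5: u_5=157/210 ∈ [23/36, 8/9) → index 5
j=6: u_6=187/210 ∈ [8/9, 1) → index 6

0 0 2 2 3 5 6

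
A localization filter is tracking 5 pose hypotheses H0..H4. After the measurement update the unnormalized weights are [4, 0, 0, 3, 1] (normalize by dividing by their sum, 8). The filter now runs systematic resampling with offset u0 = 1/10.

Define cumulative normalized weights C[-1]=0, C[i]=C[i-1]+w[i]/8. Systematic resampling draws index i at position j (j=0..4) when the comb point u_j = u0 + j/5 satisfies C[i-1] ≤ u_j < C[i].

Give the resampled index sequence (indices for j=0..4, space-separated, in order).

0 0 3 3 4

C = [1/2, 1/2, 1/2, 7/8, 1]
j=0: u_0=1/10 ∈ [0, 1/2) → index 0
j=1: u_1=3/10 ∈ [0, 1/2) → index 0
j=2: u_2=1/2 ∈ [1/2, 7/8) → index 3
j=3: u_3=7/10 ∈ [1/2, 7/8) → index 3
j=4: u_4=9/10 ∈ [7/8, 1) → index 4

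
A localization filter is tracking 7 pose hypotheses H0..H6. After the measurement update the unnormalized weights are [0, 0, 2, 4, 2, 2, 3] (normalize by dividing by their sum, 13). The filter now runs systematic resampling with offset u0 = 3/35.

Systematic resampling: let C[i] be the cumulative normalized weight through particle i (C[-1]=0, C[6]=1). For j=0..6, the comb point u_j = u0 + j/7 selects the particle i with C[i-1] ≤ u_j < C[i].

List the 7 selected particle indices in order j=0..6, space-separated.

2 3 3 4 5 6 6

C = [0, 0, 2/13, 6/13, 8/13, 10/13, 1]
j=0: u_0=3/35 ∈ [0, 2/13) → index 2
j=1: u_1=8/35 ∈ [2/13, 6/13) → index 3
j=2: u_2=13/35 ∈ [2/13, 6/13) → index 3
j=3: u_3=18/35 ∈ [6/13, 8/13) → index 4
j=4: u_4=23/35 ∈ [8/13, 10/13) → index 5
j=5: u_5=4/5 ∈ [10/13, 1) → index 6
j=6: u_6=33/35 ∈ [10/13, 1) → index 6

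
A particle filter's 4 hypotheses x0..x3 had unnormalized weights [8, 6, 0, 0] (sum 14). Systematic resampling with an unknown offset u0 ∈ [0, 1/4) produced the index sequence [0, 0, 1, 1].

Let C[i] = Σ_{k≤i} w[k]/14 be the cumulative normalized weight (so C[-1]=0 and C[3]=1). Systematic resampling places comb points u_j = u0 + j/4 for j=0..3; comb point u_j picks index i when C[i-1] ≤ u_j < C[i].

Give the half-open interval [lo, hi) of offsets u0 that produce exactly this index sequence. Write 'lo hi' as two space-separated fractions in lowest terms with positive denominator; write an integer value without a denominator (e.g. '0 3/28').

1/14 1/4

C = [4/7, 1, 1, 1]
j=0 picked index 0: u0 ∈ [0, 4/7)
j=1 picked index 0: u0 ∈ [-1/4, 9/28)
j=2 picked index 1: u0 ∈ [1/14, 1/2)
j=3 picked index 1: u0 ∈ [-5/28, 1/4)
intersection: [1/14, 1/4)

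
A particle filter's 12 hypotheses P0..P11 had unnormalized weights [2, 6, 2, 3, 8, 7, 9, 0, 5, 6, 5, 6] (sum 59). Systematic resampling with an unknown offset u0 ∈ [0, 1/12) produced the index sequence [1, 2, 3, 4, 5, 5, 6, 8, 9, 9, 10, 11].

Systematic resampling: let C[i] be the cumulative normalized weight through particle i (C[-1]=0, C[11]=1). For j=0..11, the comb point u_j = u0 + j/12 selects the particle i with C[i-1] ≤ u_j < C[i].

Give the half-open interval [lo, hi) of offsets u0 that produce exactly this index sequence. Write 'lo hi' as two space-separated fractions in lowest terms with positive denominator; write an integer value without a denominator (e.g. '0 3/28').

C = [2/59, 8/59, 10/59, 13/59, 21/59, 28/59, 37/59, 37/59, 42/59, 48/59, 53/59, 1]
j=0 picked index 1: u0 ∈ [2/59, 8/59)
j=1 picked index 2: u0 ∈ [37/708, 61/708)
j=2 picked index 3: u0 ∈ [1/354, 19/354)
j=3 picked index 4: u0 ∈ [-7/236, 25/236)
j=4 picked index 5: u0 ∈ [4/177, 25/177)
j=5 picked index 5: u0 ∈ [-43/708, 41/708)
j=6 picked index 6: u0 ∈ [-3/118, 15/118)
j=7 picked index 8: u0 ∈ [31/708, 91/708)
j=8 picked index 9: u0 ∈ [8/177, 26/177)
j=9 picked index 9: u0 ∈ [-9/236, 15/236)
j=10 picked index 10: u0 ∈ [-7/354, 23/354)
j=11 picked index 11: u0 ∈ [-13/708, 1/12)
intersection: [37/708, 19/354)

37/708 19/354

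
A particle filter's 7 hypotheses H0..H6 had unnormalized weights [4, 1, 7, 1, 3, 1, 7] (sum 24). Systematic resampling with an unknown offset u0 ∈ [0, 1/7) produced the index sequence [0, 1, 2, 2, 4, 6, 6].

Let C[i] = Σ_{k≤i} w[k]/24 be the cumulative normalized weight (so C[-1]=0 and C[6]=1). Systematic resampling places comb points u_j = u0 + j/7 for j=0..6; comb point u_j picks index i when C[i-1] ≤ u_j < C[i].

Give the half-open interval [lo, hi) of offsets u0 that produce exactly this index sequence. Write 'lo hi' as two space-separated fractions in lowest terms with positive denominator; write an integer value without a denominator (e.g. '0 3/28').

C = [1/6, 5/24, 1/2, 13/24, 2/3, 17/24, 1]
j=0 picked index 0: u0 ∈ [0, 1/6)
j=1 picked index 1: u0 ∈ [1/42, 11/168)
j=2 picked index 2: u0 ∈ [-13/168, 3/14)
j=3 picked index 2: u0 ∈ [-37/168, 1/14)
j=4 picked index 4: u0 ∈ [-5/168, 2/21)
j=5 picked index 6: u0 ∈ [-1/168, 2/7)
j=6 picked index 6: u0 ∈ [-25/168, 1/7)
intersection: [1/42, 11/168)

1/42 11/168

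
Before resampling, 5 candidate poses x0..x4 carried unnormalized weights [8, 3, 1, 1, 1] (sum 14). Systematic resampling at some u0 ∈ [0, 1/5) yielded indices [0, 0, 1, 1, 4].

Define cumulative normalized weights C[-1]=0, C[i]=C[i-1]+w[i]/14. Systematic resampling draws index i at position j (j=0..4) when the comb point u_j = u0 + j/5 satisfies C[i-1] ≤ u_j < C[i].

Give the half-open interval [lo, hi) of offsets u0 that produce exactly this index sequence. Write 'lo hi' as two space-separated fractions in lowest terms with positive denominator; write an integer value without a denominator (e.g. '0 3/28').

6/35 13/70

C = [4/7, 11/14, 6/7, 13/14, 1]
j=0 picked index 0: u0 ∈ [0, 4/7)
j=1 picked index 0: u0 ∈ [-1/5, 13/35)
j=2 picked index 1: u0 ∈ [6/35, 27/70)
j=3 picked index 1: u0 ∈ [-1/35, 13/70)
j=4 picked index 4: u0 ∈ [9/70, 1/5)
intersection: [6/35, 13/70)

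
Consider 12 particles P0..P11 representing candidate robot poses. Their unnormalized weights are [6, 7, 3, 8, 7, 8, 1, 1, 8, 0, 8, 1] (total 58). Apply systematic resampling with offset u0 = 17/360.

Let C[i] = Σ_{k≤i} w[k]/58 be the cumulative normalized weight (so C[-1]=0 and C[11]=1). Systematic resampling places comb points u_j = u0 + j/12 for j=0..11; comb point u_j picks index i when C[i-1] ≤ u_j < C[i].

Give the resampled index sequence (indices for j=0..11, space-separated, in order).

0 1 1 3 3 4 5 5 8 8 10 10

C = [3/29, 13/58, 8/29, 12/29, 31/58, 39/58, 20/29, 41/58, 49/58, 49/58, 57/58, 1]
j=0: u_0=17/360 ∈ [0, 3/29) → index 0
j=1: u_1=47/360 ∈ [3/29, 13/58) → index 1
j=2: u_2=77/360 ∈ [3/29, 13/58) → index 1
j=3: u_3=107/360 ∈ [8/29, 12/29) → index 3
j=4: u_4=137/360 ∈ [8/29, 12/29) → index 3
j=5: u_5=167/360 ∈ [12/29, 31/58) → index 4
j=6: u_6=197/360 ∈ [31/58, 39/58) → index 5
j=7: u_7=227/360 ∈ [31/58, 39/58) → index 5
j=8: u_8=257/360 ∈ [41/58, 49/58) → index 8
j=9: u_9=287/360 ∈ [41/58, 49/58) → index 8
j=10: u_10=317/360 ∈ [49/58, 57/58) → index 10
j=11: u_11=347/360 ∈ [49/58, 57/58) → index 10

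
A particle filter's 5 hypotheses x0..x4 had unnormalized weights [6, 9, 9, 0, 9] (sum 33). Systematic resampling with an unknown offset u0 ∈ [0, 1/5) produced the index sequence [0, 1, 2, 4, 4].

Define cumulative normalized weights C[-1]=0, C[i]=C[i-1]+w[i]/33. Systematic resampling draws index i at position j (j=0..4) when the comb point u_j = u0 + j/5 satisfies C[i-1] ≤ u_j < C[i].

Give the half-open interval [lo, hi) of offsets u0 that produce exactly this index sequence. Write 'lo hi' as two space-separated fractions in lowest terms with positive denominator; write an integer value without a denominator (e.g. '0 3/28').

7/55 2/11

C = [2/11, 5/11, 8/11, 8/11, 1]
j=0 picked index 0: u0 ∈ [0, 2/11)
j=1 picked index 1: u0 ∈ [-1/55, 14/55)
j=2 picked index 2: u0 ∈ [3/55, 18/55)
j=3 picked index 4: u0 ∈ [7/55, 2/5)
j=4 picked index 4: u0 ∈ [-4/55, 1/5)
intersection: [7/55, 2/11)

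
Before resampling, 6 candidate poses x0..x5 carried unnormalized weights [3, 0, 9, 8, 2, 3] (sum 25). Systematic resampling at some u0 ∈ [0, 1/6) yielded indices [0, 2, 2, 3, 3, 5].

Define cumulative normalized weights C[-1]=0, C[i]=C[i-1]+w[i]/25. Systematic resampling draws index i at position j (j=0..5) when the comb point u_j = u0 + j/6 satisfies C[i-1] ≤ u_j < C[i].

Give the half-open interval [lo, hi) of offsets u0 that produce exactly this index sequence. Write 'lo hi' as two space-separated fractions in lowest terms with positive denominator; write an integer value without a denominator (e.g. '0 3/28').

C = [3/25, 3/25, 12/25, 4/5, 22/25, 1]
j=0 picked index 0: u0 ∈ [0, 3/25)
j=1 picked index 2: u0 ∈ [-7/150, 47/150)
j=2 picked index 2: u0 ∈ [-16/75, 11/75)
j=3 picked index 3: u0 ∈ [-1/50, 3/10)
j=4 picked index 3: u0 ∈ [-14/75, 2/15)
j=5 picked index 5: u0 ∈ [7/150, 1/6)
intersection: [7/150, 3/25)

7/150 3/25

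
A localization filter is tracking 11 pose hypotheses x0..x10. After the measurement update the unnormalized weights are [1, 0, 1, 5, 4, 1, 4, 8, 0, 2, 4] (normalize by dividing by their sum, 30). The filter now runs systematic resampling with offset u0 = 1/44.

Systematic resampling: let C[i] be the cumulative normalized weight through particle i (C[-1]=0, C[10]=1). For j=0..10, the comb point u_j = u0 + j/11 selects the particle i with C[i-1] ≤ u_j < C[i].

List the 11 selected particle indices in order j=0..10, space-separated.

0 3 3 4 5 6 7 7 7 9 10

C = [1/30, 1/30, 1/15, 7/30, 11/30, 2/5, 8/15, 4/5, 4/5, 13/15, 1]
j=0: u_0=1/44 ∈ [0, 1/30) → index 0
j=1: u_1=5/44 ∈ [1/15, 7/30) → index 3
j=2: u_2=9/44 ∈ [1/15, 7/30) → index 3
j=3: u_3=13/44 ∈ [7/30, 11/30) → index 4
j=4: u_4=17/44 ∈ [11/30, 2/5) → index 5
j=5: u_5=21/44 ∈ [2/5, 8/15) → index 6
j=6: u_6=25/44 ∈ [8/15, 4/5) → index 7
j=7: u_7=29/44 ∈ [8/15, 4/5) → index 7
j=8: u_8=3/4 ∈ [8/15, 4/5) → index 7
j=9: u_9=37/44 ∈ [4/5, 13/15) → index 9
j=10: u_10=41/44 ∈ [13/15, 1) → index 10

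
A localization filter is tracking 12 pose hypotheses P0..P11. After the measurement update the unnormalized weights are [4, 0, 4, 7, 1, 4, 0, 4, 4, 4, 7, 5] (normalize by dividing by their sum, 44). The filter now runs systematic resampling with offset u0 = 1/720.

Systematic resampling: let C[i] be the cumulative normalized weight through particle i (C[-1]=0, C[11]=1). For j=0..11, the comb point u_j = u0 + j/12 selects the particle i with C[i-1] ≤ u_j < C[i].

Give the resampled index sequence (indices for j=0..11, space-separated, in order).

0 0 2 3 3 5 7 8 9 10 10 11

C = [1/11, 1/11, 2/11, 15/44, 4/11, 5/11, 5/11, 6/11, 7/11, 8/11, 39/44, 1]
j=0: u_0=1/720 ∈ [0, 1/11) → index 0
j=1: u_1=61/720 ∈ [0, 1/11) → index 0
j=2: u_2=121/720 ∈ [1/11, 2/11) → index 2
j=3: u_3=181/720 ∈ [2/11, 15/44) → index 3
j=4: u_4=241/720 ∈ [2/11, 15/44) → index 3
j=5: u_5=301/720 ∈ [4/11, 5/11) → index 5
j=6: u_6=361/720 ∈ [5/11, 6/11) → index 7
j=7: u_7=421/720 ∈ [6/11, 7/11) → index 8
j=8: u_8=481/720 ∈ [7/11, 8/11) → index 9
j=9: u_9=541/720 ∈ [8/11, 39/44) → index 10
j=10: u_10=601/720 ∈ [8/11, 39/44) → index 10
j=11: u_11=661/720 ∈ [39/44, 1) → index 11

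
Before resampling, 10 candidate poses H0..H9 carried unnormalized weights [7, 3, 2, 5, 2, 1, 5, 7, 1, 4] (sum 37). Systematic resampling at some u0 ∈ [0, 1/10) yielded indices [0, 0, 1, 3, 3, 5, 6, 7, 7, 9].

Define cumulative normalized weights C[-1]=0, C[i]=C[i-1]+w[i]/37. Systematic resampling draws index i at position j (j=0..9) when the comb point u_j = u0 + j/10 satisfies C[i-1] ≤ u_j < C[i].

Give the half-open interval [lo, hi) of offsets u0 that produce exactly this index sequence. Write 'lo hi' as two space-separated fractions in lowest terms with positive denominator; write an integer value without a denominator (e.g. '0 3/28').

C = [7/37, 10/37, 12/37, 17/37, 19/37, 20/37, 25/37, 32/37, 33/37, 1]
j=0 picked index 0: u0 ∈ [0, 7/37)
j=1 picked index 0: u0 ∈ [-1/10, 33/370)
j=2 picked index 1: u0 ∈ [-2/185, 13/185)
j=3 picked index 3: u0 ∈ [9/370, 59/370)
j=4 picked index 3: u0 ∈ [-14/185, 11/185)
j=5 picked index 5: u0 ∈ [1/74, 3/74)
j=6 picked index 6: u0 ∈ [-11/185, 14/185)
j=7 picked index 7: u0 ∈ [-9/370, 61/370)
j=8 picked index 7: u0 ∈ [-23/185, 12/185)
j=9 picked index 9: u0 ∈ [-3/370, 1/10)
intersection: [9/370, 3/74)

9/370 3/74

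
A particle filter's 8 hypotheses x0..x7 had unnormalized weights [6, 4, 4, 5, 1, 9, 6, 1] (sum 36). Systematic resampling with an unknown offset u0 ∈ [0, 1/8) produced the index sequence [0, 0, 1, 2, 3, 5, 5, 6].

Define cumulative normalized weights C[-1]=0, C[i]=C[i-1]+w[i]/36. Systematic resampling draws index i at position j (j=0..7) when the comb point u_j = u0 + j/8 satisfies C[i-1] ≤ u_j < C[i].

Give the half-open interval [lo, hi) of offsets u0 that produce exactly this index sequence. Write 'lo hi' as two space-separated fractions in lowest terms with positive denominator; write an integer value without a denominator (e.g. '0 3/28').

0 1/72

C = [1/6, 5/18, 7/18, 19/36, 5/9, 29/36, 35/36, 1]
j=0 picked index 0: u0 ∈ [0, 1/6)
j=1 picked index 0: u0 ∈ [-1/8, 1/24)
j=2 picked index 1: u0 ∈ [-1/12, 1/36)
j=3 picked index 2: u0 ∈ [-7/72, 1/72)
j=4 picked index 3: u0 ∈ [-1/9, 1/36)
j=5 picked index 5: u0 ∈ [-5/72, 13/72)
j=6 picked index 5: u0 ∈ [-7/36, 1/18)
j=7 picked index 6: u0 ∈ [-5/72, 7/72)
intersection: [0, 1/72)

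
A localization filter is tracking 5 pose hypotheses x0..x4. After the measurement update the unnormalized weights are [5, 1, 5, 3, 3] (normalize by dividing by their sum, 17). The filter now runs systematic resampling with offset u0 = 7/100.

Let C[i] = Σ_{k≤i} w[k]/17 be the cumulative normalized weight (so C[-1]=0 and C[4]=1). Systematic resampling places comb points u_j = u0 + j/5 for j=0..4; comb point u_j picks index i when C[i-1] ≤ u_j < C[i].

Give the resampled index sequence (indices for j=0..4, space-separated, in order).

C = [5/17, 6/17, 11/17, 14/17, 1]
j=0: u_0=7/100 ∈ [0, 5/17) → index 0
j=1: u_1=27/100 ∈ [0, 5/17) → index 0
j=2: u_2=47/100 ∈ [6/17, 11/17) → index 2
j=3: u_3=67/100 ∈ [11/17, 14/17) → index 3
j=4: u_4=87/100 ∈ [14/17, 1) → index 4

0 0 2 3 4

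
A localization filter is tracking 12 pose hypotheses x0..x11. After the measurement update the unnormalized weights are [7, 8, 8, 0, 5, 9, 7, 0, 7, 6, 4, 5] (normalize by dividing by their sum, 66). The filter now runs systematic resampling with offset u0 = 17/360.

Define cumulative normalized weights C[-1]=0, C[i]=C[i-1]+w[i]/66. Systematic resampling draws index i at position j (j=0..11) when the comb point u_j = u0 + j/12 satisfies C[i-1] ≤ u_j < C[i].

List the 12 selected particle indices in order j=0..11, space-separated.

C = [7/66, 5/22, 23/66, 23/66, 14/33, 37/66, 2/3, 2/3, 17/22, 19/22, 61/66, 1]
j=0: u_0=17/360 ∈ [0, 7/66) → index 0
j=1: u_1=47/360 ∈ [7/66, 5/22) → index 1
j=2: u_2=77/360 ∈ [7/66, 5/22) → index 1
j=3: u_3=107/360 ∈ [5/22, 23/66) → index 2
j=4: u_4=137/360 ∈ [23/66, 14/33) → index 4
j=5: u_5=167/360 ∈ [14/33, 37/66) → index 5
j=6: u_6=197/360 ∈ [14/33, 37/66) → index 5
j=7: u_7=227/360 ∈ [37/66, 2/3) → index 6
j=8: u_8=257/360 ∈ [2/3, 17/22) → index 8
j=9: u_9=287/360 ∈ [17/22, 19/22) → index 9
j=10: u_10=317/360 ∈ [19/22, 61/66) → index 10
j=11: u_11=347/360 ∈ [61/66, 1) → index 11

0 1 1 2 4 5 5 6 8 9 10 11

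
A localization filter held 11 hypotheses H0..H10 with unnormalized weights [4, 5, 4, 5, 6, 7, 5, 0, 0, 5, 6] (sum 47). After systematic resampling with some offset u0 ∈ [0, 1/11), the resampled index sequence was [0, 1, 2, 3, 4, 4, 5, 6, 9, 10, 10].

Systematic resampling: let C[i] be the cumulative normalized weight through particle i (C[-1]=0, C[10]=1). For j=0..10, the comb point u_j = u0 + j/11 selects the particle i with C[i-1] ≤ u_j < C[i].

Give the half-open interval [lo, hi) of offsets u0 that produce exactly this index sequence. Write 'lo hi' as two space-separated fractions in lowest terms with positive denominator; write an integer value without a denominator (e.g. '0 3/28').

28/517 29/517

C = [4/47, 9/47, 13/47, 18/47, 24/47, 31/47, 36/47, 36/47, 36/47, 41/47, 1]
j=0 picked index 0: u0 ∈ [0, 4/47)
j=1 picked index 1: u0 ∈ [-3/517, 52/517)
j=2 picked index 2: u0 ∈ [5/517, 49/517)
j=3 picked index 3: u0 ∈ [2/517, 57/517)
j=4 picked index 4: u0 ∈ [10/517, 76/517)
j=5 picked index 4: u0 ∈ [-37/517, 29/517)
j=6 picked index 5: u0 ∈ [-18/517, 59/517)
j=7 picked index 6: u0 ∈ [12/517, 67/517)
j=8 picked index 9: u0 ∈ [20/517, 75/517)
j=9 picked index 10: u0 ∈ [28/517, 2/11)
j=10 picked index 10: u0 ∈ [-19/517, 1/11)
intersection: [28/517, 29/517)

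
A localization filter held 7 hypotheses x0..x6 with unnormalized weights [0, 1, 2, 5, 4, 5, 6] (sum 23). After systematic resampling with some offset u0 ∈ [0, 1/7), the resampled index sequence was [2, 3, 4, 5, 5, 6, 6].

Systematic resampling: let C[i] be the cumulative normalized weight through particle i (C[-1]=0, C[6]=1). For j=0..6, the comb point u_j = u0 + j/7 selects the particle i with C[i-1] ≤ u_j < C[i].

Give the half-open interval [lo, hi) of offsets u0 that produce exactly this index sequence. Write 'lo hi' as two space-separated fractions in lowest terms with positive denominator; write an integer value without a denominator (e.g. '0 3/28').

15/161 3/23

C = [0, 1/23, 3/23, 8/23, 12/23, 17/23, 1]
j=0 picked index 2: u0 ∈ [1/23, 3/23)
j=1 picked index 3: u0 ∈ [-2/161, 33/161)
j=2 picked index 4: u0 ∈ [10/161, 38/161)
j=3 picked index 5: u0 ∈ [15/161, 50/161)
j=4 picked index 5: u0 ∈ [-8/161, 27/161)
j=5 picked index 6: u0 ∈ [4/161, 2/7)
j=6 picked index 6: u0 ∈ [-19/161, 1/7)
intersection: [15/161, 3/23)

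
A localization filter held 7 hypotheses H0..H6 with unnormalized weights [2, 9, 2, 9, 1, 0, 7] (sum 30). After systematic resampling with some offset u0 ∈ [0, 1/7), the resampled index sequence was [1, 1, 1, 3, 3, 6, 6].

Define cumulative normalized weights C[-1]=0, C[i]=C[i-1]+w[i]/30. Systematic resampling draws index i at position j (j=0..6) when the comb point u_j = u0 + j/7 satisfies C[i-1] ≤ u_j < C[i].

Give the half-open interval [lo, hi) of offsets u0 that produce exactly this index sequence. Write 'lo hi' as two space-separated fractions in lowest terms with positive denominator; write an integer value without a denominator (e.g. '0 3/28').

C = [1/15, 11/30, 13/30, 11/15, 23/30, 23/30, 1]
j=0 picked index 1: u0 ∈ [1/15, 11/30)
j=1 picked index 1: u0 ∈ [-8/105, 47/210)
j=2 picked index 1: u0 ∈ [-23/105, 17/210)
j=3 picked index 3: u0 ∈ [1/210, 32/105)
j=4 picked index 3: u0 ∈ [-29/210, 17/105)
j=5 picked index 6: u0 ∈ [11/210, 2/7)
j=6 picked index 6: u0 ∈ [-19/210, 1/7)
intersection: [1/15, 17/210)

1/15 17/210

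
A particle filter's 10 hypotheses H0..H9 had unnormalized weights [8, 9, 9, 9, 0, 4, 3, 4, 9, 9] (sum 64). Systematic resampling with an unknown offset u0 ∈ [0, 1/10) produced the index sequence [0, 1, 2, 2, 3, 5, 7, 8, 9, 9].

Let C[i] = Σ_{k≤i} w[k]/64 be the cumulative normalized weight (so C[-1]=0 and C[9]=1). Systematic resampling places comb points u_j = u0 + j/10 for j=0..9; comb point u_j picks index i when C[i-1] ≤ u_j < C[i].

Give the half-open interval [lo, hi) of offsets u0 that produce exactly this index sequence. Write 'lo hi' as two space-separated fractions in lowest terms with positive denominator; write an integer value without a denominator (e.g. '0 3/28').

C = [1/8, 17/64, 13/32, 35/64, 35/64, 39/64, 21/32, 23/32, 55/64, 1]
j=0 picked index 0: u0 ∈ [0, 1/8)
j=1 picked index 1: u0 ∈ [1/40, 53/320)
j=2 picked index 2: u0 ∈ [21/320, 33/160)
j=3 picked index 2: u0 ∈ [-11/320, 17/160)
j=4 picked index 3: u0 ∈ [1/160, 47/320)
j=5 picked index 5: u0 ∈ [3/64, 7/64)
j=6 picked index 7: u0 ∈ [9/160, 19/160)
j=7 picked index 8: u0 ∈ [3/160, 51/320)
j=8 picked index 9: u0 ∈ [19/320, 1/5)
j=9 picked index 9: u0 ∈ [-13/320, 1/10)
intersection: [21/320, 1/10)

21/320 1/10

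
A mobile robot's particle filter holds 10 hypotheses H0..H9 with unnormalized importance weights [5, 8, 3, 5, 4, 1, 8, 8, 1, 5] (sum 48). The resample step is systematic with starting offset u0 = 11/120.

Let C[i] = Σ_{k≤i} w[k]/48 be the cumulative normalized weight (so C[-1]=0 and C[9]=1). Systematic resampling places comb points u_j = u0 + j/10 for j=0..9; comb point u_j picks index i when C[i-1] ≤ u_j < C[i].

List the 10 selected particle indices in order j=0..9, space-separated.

0 1 2 3 4 6 6 7 8 9

C = [5/48, 13/48, 1/3, 7/16, 25/48, 13/24, 17/24, 7/8, 43/48, 1]
j=0: u_0=11/120 ∈ [0, 5/48) → index 0
j=1: u_1=23/120 ∈ [5/48, 13/48) → index 1
j=2: u_2=7/24 ∈ [13/48, 1/3) → index 2
j=3: u_3=47/120 ∈ [1/3, 7/16) → index 3
j=4: u_4=59/120 ∈ [7/16, 25/48) → index 4
j=5: u_5=71/120 ∈ [13/24, 17/24) → index 6
j=6: u_6=83/120 ∈ [13/24, 17/24) → index 6
j=7: u_7=19/24 ∈ [17/24, 7/8) → index 7
j=8: u_8=107/120 ∈ [7/8, 43/48) → index 8
j=9: u_9=119/120 ∈ [43/48, 1) → index 9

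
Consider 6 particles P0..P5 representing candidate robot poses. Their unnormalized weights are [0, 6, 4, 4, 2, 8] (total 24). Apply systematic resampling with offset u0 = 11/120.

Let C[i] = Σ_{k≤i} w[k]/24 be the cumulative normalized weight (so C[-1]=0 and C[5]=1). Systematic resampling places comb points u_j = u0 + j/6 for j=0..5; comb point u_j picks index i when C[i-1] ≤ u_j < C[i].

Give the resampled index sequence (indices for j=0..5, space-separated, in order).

1 2 3 4 5 5

C = [0, 1/4, 5/12, 7/12, 2/3, 1]
j=0: u_0=11/120 ∈ [0, 1/4) → index 1
j=1: u_1=31/120 ∈ [1/4, 5/12) → index 2
j=2: u_2=17/40 ∈ [5/12, 7/12) → index 3
j=3: u_3=71/120 ∈ [7/12, 2/3) → index 4
j=4: u_4=91/120 ∈ [2/3, 1) → index 5
j=5: u_5=37/40 ∈ [2/3, 1) → index 5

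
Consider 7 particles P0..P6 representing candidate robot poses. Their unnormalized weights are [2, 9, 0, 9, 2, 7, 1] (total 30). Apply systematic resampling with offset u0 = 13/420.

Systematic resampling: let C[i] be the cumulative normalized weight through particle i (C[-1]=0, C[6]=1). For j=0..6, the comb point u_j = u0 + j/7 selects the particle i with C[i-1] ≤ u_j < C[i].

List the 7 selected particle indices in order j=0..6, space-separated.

0 1 1 3 3 5 5

C = [1/15, 11/30, 11/30, 2/3, 11/15, 29/30, 1]
j=0: u_0=13/420 ∈ [0, 1/15) → index 0
j=1: u_1=73/420 ∈ [1/15, 11/30) → index 1
j=2: u_2=19/60 ∈ [1/15, 11/30) → index 1
j=3: u_3=193/420 ∈ [11/30, 2/3) → index 3
j=4: u_4=253/420 ∈ [11/30, 2/3) → index 3
j=5: u_5=313/420 ∈ [11/15, 29/30) → index 5
j=6: u_6=373/420 ∈ [11/15, 29/30) → index 5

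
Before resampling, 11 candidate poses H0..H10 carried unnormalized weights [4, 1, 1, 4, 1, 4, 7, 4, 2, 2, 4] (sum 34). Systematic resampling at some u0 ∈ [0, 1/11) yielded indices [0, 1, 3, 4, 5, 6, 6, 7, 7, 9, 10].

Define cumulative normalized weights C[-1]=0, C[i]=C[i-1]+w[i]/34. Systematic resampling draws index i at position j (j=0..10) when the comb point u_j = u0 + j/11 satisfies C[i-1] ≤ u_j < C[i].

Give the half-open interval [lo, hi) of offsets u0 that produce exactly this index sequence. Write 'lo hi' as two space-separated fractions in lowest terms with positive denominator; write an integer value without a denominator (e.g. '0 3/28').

C = [2/17, 5/34, 3/17, 5/17, 11/34, 15/34, 11/17, 13/17, 14/17, 15/17, 1]
j=0 picked index 0: u0 ∈ [0, 2/17)
j=1 picked index 1: u0 ∈ [5/187, 21/374)
j=2 picked index 3: u0 ∈ [-1/187, 21/187)
j=3 picked index 4: u0 ∈ [4/187, 19/374)
j=4 picked index 5: u0 ∈ [-15/374, 29/374)
j=5 picked index 6: u0 ∈ [-5/374, 36/187)
j=6 picked index 6: u0 ∈ [-39/374, 19/187)
j=7 picked index 7: u0 ∈ [2/187, 24/187)
j=8 picked index 7: u0 ∈ [-15/187, 7/187)
j=9 picked index 9: u0 ∈ [1/187, 12/187)
j=10 picked index 10: u0 ∈ [-5/187, 1/11)
intersection: [5/187, 7/187)

5/187 7/187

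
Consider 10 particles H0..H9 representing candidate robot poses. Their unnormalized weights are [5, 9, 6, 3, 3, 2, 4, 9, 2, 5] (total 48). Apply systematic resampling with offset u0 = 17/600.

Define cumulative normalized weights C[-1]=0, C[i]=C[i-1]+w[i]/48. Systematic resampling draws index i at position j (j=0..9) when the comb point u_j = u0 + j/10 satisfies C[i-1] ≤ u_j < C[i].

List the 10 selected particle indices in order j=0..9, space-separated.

0 1 1 2 3 4 6 7 7 9

C = [5/48, 7/24, 5/12, 23/48, 13/24, 7/12, 2/3, 41/48, 43/48, 1]
j=0: u_0=17/600 ∈ [0, 5/48) → index 0
j=1: u_1=77/600 ∈ [5/48, 7/24) → index 1
j=2: u_2=137/600 ∈ [5/48, 7/24) → index 1
j=3: u_3=197/600 ∈ [7/24, 5/12) → index 2
j=4: u_4=257/600 ∈ [5/12, 23/48) → index 3
j=5: u_5=317/600 ∈ [23/48, 13/24) → index 4
j=6: u_6=377/600 ∈ [7/12, 2/3) → index 6
j=7: u_7=437/600 ∈ [2/3, 41/48) → index 7
j=8: u_8=497/600 ∈ [2/3, 41/48) → index 7
j=9: u_9=557/600 ∈ [43/48, 1) → index 9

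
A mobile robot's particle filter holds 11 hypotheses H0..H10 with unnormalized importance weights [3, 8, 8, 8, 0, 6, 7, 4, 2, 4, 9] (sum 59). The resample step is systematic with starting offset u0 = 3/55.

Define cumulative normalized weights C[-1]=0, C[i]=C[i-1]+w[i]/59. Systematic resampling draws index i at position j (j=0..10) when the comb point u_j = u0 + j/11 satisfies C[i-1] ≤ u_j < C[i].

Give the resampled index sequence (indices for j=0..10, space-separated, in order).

C = [3/59, 11/59, 19/59, 27/59, 27/59, 33/59, 40/59, 44/59, 46/59, 50/59, 1]
j=0: u_0=3/55 ∈ [3/59, 11/59) → index 1
j=1: u_1=8/55 ∈ [3/59, 11/59) → index 1
j=2: u_2=13/55 ∈ [11/59, 19/59) → index 2
j=3: u_3=18/55 ∈ [19/59, 27/59) → index 3
j=4: u_4=23/55 ∈ [19/59, 27/59) → index 3
j=5: u_5=28/55 ∈ [27/59, 33/59) → index 5
j=6: u_6=3/5 ∈ [33/59, 40/59) → index 6
j=7: u_7=38/55 ∈ [40/59, 44/59) → index 7
j=8: u_8=43/55 ∈ [46/59, 50/59) → index 9
j=9: u_9=48/55 ∈ [50/59, 1) → index 10
j=10: u_10=53/55 ∈ [50/59, 1) → index 10

1 1 2 3 3 5 6 7 9 10 10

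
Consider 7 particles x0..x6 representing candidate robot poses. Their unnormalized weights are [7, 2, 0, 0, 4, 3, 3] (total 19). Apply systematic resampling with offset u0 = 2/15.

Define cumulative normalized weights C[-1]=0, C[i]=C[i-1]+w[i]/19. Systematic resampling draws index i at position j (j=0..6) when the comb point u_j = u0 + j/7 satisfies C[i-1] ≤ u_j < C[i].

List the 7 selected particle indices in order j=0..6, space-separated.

0 0 1 4 5 6 6

C = [7/19, 9/19, 9/19, 9/19, 13/19, 16/19, 1]
j=0: u_0=2/15 ∈ [0, 7/19) → index 0
j=1: u_1=29/105 ∈ [0, 7/19) → index 0
j=2: u_2=44/105 ∈ [7/19, 9/19) → index 1
j=3: u_3=59/105 ∈ [9/19, 13/19) → index 4
j=4: u_4=74/105 ∈ [13/19, 16/19) → index 5
j=5: u_5=89/105 ∈ [16/19, 1) → index 6
j=6: u_6=104/105 ∈ [16/19, 1) → index 6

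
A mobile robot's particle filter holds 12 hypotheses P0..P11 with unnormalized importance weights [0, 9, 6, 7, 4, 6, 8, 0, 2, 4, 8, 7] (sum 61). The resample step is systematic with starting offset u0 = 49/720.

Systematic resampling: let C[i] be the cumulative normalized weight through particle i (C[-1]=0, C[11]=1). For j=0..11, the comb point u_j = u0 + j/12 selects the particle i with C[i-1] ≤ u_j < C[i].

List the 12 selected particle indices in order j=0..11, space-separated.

C = [0, 9/61, 15/61, 22/61, 26/61, 32/61, 40/61, 40/61, 42/61, 46/61, 54/61, 1]
j=0: u_0=49/720 ∈ [0, 9/61) → index 1
j=1: u_1=109/720 ∈ [9/61, 15/61) → index 2
j=2: u_2=169/720 ∈ [9/61, 15/61) → index 2
j=3: u_3=229/720 ∈ [15/61, 22/61) → index 3
j=4: u_4=289/720 ∈ [22/61, 26/61) → index 4
j=5: u_5=349/720 ∈ [26/61, 32/61) → index 5
j=6: u_6=409/720 ∈ [32/61, 40/61) → index 6
j=7: u_7=469/720 ∈ [32/61, 40/61) → index 6
j=8: u_8=529/720 ∈ [42/61, 46/61) → index 9
j=9: u_9=589/720 ∈ [46/61, 54/61) → index 10
j=10: u_10=649/720 ∈ [54/61, 1) → index 11
j=11: u_11=709/720 ∈ [54/61, 1) → index 11

1 2 2 3 4 5 6 6 9 10 11 11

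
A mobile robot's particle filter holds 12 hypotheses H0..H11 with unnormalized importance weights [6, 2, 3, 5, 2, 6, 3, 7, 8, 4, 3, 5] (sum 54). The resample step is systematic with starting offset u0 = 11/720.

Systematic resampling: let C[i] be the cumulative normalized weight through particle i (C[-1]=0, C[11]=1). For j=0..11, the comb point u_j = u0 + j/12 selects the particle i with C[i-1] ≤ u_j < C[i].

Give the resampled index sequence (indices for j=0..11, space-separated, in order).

0 0 2 3 5 5 7 7 8 8 9 11

C = [1/9, 4/27, 11/54, 8/27, 1/3, 4/9, 1/2, 17/27, 7/9, 23/27, 49/54, 1]
j=0: u_0=11/720 ∈ [0, 1/9) → index 0
j=1: u_1=71/720 ∈ [0, 1/9) → index 0
j=2: u_2=131/720 ∈ [4/27, 11/54) → index 2
j=3: u_3=191/720 ∈ [11/54, 8/27) → index 3
j=4: u_4=251/720 ∈ [1/3, 4/9) → index 5
j=5: u_5=311/720 ∈ [1/3, 4/9) → index 5
j=6: u_6=371/720 ∈ [1/2, 17/27) → index 7
j=7: u_7=431/720 ∈ [1/2, 17/27) → index 7
j=8: u_8=491/720 ∈ [17/27, 7/9) → index 8
j=9: u_9=551/720 ∈ [17/27, 7/9) → index 8
j=10: u_10=611/720 ∈ [7/9, 23/27) → index 9
j=11: u_11=671/720 ∈ [49/54, 1) → index 11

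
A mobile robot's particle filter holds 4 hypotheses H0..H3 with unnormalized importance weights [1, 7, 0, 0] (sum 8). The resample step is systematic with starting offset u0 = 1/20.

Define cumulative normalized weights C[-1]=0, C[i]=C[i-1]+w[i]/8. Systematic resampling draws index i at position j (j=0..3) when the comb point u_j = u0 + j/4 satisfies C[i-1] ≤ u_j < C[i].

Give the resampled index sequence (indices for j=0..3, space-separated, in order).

0 1 1 1

C = [1/8, 1, 1, 1]
j=0: u_0=1/20 ∈ [0, 1/8) → index 0
j=1: u_1=3/10 ∈ [1/8, 1) → index 1
j=2: u_2=11/20 ∈ [1/8, 1) → index 1
j=3: u_3=4/5 ∈ [1/8, 1) → index 1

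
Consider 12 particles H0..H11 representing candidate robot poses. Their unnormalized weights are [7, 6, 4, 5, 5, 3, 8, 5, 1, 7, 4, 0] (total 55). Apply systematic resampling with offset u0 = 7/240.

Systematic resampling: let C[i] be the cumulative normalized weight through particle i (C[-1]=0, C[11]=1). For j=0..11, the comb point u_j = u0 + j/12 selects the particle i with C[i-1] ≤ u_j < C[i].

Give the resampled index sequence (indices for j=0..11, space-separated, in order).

0 0 1 2 3 4 5 6 7 7 9 10

C = [7/55, 13/55, 17/55, 2/5, 27/55, 6/11, 38/55, 43/55, 4/5, 51/55, 1, 1]
j=0: u_0=7/240 ∈ [0, 7/55) → index 0
j=1: u_1=9/80 ∈ [0, 7/55) → index 0
j=2: u_2=47/240 ∈ [7/55, 13/55) → index 1
j=3: u_3=67/240 ∈ [13/55, 17/55) → index 2
j=4: u_4=29/80 ∈ [17/55, 2/5) → index 3
j=5: u_5=107/240 ∈ [2/5, 27/55) → index 4
j=6: u_6=127/240 ∈ [27/55, 6/11) → index 5
j=7: u_7=49/80 ∈ [6/11, 38/55) → index 6
j=8: u_8=167/240 ∈ [38/55, 43/55) → index 7
j=9: u_9=187/240 ∈ [38/55, 43/55) → index 7
j=10: u_10=69/80 ∈ [4/5, 51/55) → index 9
j=11: u_11=227/240 ∈ [51/55, 1) → index 10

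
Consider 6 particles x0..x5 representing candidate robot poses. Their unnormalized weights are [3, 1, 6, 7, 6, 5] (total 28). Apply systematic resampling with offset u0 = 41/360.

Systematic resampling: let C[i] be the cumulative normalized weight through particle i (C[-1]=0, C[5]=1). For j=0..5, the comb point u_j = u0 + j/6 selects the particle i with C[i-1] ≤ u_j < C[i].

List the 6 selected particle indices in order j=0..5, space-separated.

1 2 3 4 4 5

C = [3/28, 1/7, 5/14, 17/28, 23/28, 1]
j=0: u_0=41/360 ∈ [3/28, 1/7) → index 1
j=1: u_1=101/360 ∈ [1/7, 5/14) → index 2
j=2: u_2=161/360 ∈ [5/14, 17/28) → index 3
j=3: u_3=221/360 ∈ [17/28, 23/28) → index 4
j=4: u_4=281/360 ∈ [17/28, 23/28) → index 4
j=5: u_5=341/360 ∈ [23/28, 1) → index 5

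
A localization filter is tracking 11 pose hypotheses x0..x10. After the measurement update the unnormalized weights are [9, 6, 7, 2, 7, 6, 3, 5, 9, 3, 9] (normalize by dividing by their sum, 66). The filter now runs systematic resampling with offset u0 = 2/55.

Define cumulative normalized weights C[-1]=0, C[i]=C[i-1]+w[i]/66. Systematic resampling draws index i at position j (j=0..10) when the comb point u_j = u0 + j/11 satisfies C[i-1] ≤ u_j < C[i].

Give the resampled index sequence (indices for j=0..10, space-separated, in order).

0 0 1 2 4 5 6 7 8 9 10

C = [3/22, 5/22, 1/3, 4/11, 31/66, 37/66, 20/33, 15/22, 9/11, 19/22, 1]
j=0: u_0=2/55 ∈ [0, 3/22) → index 0
j=1: u_1=7/55 ∈ [0, 3/22) → index 0
j=2: u_2=12/55 ∈ [3/22, 5/22) → index 1
j=3: u_3=17/55 ∈ [5/22, 1/3) → index 2
j=4: u_4=2/5 ∈ [4/11, 31/66) → index 4
j=5: u_5=27/55 ∈ [31/66, 37/66) → index 5
j=6: u_6=32/55 ∈ [37/66, 20/33) → index 6
j=7: u_7=37/55 ∈ [20/33, 15/22) → index 7
j=8: u_8=42/55 ∈ [15/22, 9/11) → index 8
j=9: u_9=47/55 ∈ [9/11, 19/22) → index 9
j=10: u_10=52/55 ∈ [19/22, 1) → index 10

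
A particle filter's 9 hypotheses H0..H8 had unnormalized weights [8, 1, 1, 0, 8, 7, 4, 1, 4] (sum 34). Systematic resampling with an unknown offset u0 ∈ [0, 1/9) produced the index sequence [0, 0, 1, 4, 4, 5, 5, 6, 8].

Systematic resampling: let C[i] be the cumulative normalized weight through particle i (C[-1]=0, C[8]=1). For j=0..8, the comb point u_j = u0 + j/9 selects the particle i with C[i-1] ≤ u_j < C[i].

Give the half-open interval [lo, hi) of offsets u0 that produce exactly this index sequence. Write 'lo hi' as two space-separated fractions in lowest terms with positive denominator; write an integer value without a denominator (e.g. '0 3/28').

C = [4/17, 9/34, 5/17, 5/17, 9/17, 25/34, 29/34, 15/17, 1]
j=0 picked index 0: u0 ∈ [0, 4/17)
j=1 picked index 0: u0 ∈ [-1/9, 19/153)
j=2 picked index 1: u0 ∈ [2/153, 13/306)
j=3 picked index 4: u0 ∈ [-2/51, 10/51)
j=4 picked index 4: u0 ∈ [-23/153, 13/153)
j=5 picked index 5: u0 ∈ [-4/153, 55/306)
j=6 picked index 5: u0 ∈ [-7/51, 7/102)
j=7 picked index 6: u0 ∈ [-13/306, 23/306)
j=8 picked index 8: u0 ∈ [-1/153, 1/9)
intersection: [2/153, 13/306)

2/153 13/306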